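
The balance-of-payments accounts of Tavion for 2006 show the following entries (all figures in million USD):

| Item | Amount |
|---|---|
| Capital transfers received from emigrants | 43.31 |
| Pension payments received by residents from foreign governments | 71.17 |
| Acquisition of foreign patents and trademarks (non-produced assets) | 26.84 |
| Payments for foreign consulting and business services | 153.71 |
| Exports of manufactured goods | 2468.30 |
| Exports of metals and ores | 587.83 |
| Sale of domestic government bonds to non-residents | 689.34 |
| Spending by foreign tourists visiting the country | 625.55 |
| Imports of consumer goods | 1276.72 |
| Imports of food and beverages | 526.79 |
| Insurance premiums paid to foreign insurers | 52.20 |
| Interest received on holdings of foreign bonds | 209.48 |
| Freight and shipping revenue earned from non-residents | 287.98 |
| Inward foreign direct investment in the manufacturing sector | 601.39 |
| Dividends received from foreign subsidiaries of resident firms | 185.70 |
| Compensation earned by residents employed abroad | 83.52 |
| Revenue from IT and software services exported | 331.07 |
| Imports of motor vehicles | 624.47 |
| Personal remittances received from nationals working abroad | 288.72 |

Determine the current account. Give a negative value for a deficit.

2505.43

Goods: -526.79 - 1276.72 - 624.47 + 2468.30 + 587.83 = 628.15
Services: -52.20 + 331.07 - 153.71 + 287.98 + 625.55 = 1038.69
Primary income: 209.48 + 83.52 + 185.70 = 478.70
Secondary income: 71.17 + 288.72 = 359.89
Current account = 628.15 + 1038.69 + 478.70 + 359.89 = 2505.43
(Excluded from the current account — capital account: capital transfers received from emigrants 43.31, acquisition of foreign patents and trademarks (non-produced assets) 26.84; financial account: sale of domestic government bonds to non-residents 689.34, inward foreign direct investment in the manufacturing sector 601.39.)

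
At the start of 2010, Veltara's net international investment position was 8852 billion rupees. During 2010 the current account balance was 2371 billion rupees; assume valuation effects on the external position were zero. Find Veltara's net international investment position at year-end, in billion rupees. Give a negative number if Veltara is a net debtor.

11223

With no valuation effects, change in NIIP = current account = 2371
End-of-year NIIP = 8852 + 2371 = 11223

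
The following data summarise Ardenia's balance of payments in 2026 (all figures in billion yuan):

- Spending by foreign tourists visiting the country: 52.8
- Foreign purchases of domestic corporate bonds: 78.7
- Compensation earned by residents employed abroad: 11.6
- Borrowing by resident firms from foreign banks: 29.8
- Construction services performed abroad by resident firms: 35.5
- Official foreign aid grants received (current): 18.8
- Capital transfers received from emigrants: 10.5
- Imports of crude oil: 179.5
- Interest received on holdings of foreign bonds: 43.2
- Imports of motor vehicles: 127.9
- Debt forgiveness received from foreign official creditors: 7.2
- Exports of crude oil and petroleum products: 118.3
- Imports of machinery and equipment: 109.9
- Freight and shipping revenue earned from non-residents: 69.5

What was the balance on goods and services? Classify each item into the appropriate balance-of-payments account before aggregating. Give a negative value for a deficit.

Goods: -109.9 - 127.9 + 118.3 - 179.5 = -299.0
Services: 35.5 + 69.5 + 52.8 = 157.8
Trade balance = -299.0 + 157.8 = -141.2
(Excluded from the trade balance — financial account: foreign purchases of domestic corporate bonds 78.7, borrowing by resident firms from foreign banks 29.8; primary income: compensation earned by residents employed abroad 11.6, interest received on holdings of foreign bonds 43.2; secondary income: official foreign aid grants received (current) 18.8; capital account: capital transfers received from emigrants 10.5, debt forgiveness received from foreign official creditors 7.2.)

-141.2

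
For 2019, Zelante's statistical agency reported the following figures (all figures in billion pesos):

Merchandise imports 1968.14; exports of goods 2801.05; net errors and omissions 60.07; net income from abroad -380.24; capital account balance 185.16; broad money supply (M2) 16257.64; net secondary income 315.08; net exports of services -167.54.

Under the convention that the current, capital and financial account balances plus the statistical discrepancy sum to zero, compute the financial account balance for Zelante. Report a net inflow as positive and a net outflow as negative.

-845.44

Goods balance = 2801.05 - 1968.14 = 832.91
Services balance = -167.54
Trade balance (goods + services) = 832.91 + (-167.54) = 665.37
Net primary income = -380.24
Net secondary income = 315.08
Current account = 665.37 + (-380.24) + 315.08 = 600.21
Financial account = -(600.21 + 185.16 + 60.07) = -845.44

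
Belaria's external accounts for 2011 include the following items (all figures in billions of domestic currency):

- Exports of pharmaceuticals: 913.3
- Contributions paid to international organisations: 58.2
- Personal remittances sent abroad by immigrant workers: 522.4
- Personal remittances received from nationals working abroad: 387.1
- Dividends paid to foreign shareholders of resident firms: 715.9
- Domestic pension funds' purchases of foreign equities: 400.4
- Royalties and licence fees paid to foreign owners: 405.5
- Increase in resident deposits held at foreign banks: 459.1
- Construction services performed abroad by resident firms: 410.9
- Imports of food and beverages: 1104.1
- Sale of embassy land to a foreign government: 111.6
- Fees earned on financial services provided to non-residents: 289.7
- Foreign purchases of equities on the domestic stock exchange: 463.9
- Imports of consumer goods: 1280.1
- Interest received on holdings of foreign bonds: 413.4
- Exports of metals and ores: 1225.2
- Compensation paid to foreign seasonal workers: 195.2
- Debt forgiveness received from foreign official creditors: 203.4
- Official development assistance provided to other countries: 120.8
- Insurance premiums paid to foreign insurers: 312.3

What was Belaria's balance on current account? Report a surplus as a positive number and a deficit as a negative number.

Goods: -1280.1 + 913.3 - 1104.1 + 1225.2 = -245.7
Services: -312.3 + 289.7 - 405.5 + 410.9 = -17.2
Primary income: -195.2 - 715.9 + 413.4 = -497.7
Secondary income: -58.2 + 387.1 - 120.8 - 522.4 = -314.3
Current account = (-245.7) + (-17.2) + (-497.7) + (-314.3) = -1074.9
(Excluded from the current account — financial account: domestic pension funds' purchases of foreign equities 400.4, increase in resident deposits held at foreign banks 459.1, foreign purchases of equities on the domestic stock exchange 463.9; capital account: sale of embassy land to a foreign government 111.6, debt forgiveness received from foreign official creditors 203.4.)

-1074.9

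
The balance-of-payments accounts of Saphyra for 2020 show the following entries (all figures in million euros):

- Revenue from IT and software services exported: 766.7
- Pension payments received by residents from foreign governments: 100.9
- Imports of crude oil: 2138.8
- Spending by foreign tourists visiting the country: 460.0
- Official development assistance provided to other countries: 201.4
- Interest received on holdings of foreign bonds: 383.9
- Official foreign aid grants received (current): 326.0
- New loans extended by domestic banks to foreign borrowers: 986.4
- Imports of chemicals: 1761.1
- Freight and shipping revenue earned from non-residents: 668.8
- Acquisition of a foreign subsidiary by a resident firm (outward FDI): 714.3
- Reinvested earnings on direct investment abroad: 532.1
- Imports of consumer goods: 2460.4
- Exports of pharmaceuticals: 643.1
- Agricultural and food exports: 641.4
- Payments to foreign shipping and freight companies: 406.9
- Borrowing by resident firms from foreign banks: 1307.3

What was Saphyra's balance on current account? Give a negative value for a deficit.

-2445.7

Goods: 641.4 + 643.1 - 2460.4 - 1761.1 - 2138.8 = -5075.8
Services: 668.8 + 460.0 + 766.7 - 406.9 = 1488.6
Primary income: 532.1 + 383.9 = 916.0
Secondary income: 100.9 - 201.4 + 326.0 = 225.5
Current account = (-5075.8) + 1488.6 + 916.0 + 225.5 = -2445.7
(Excluded from the current account — financial account: new loans extended by domestic banks to foreign borrowers 986.4, acquisition of a foreign subsidiary by a resident firm (outward FDI) 714.3, borrowing by resident firms from foreign banks 1307.3.)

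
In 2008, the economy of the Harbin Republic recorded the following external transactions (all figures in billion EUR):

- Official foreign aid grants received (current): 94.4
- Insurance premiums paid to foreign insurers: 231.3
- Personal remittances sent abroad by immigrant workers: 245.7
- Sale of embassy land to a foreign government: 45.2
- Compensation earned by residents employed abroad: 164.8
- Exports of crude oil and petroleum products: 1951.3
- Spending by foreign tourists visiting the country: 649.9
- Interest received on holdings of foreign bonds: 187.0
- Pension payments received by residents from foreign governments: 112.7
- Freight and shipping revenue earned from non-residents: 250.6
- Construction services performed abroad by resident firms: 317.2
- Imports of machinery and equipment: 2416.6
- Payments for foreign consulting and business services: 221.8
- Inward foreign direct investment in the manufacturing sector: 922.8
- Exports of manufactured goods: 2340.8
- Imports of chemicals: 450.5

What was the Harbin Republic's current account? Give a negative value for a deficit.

2502.8

Goods: -450.5 + 1951.3 + 2340.8 - 2416.6 = 1425.0
Services: -231.3 - 221.8 + 649.9 + 317.2 + 250.6 = 764.6
Primary income: 187.0 + 164.8 = 351.8
Secondary income: 112.7 + 94.4 - 245.7 = -38.6
Current account = 1425.0 + 764.6 + 351.8 + (-38.6) = 2502.8
(Excluded from the current account — capital account: sale of embassy land to a foreign government 45.2; financial account: inward foreign direct investment in the manufacturing sector 922.8.)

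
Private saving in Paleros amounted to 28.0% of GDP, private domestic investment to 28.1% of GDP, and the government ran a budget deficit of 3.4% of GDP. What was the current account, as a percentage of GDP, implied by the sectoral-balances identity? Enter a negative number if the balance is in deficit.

-3.5

By the sectoral-balances identity, CA = (S_private - I) + (T - G).
Private balance = 28.0 - 28.1 = -0.1
Government balance (T - G) = -3.4
CA = -0.1 + (-3.4) = -3.5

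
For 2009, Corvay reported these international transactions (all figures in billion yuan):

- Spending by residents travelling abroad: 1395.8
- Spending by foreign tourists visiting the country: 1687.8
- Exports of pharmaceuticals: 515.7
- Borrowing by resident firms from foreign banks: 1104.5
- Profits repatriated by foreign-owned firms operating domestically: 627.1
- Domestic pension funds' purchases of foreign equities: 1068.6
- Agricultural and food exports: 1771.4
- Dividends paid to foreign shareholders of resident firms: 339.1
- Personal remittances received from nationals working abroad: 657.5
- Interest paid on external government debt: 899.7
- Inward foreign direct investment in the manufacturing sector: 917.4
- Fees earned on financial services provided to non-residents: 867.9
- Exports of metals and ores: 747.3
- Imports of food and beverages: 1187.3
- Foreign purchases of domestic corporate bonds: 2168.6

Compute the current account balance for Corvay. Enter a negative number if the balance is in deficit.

1798.6

Goods: 747.3 + 1771.4 - 1187.3 + 515.7 = 1847.1
Services: 1687.8 + 867.9 - 1395.8 = 1159.9
Primary income: -627.1 - 899.7 - 339.1 = -1865.9
Secondary income: 657.5
Current account = 1847.1 + 1159.9 + (-1865.9) + 657.5 = 1798.6
(Excluded from the current account — financial account: borrowing by resident firms from foreign banks 1104.5, domestic pension funds' purchases of foreign equities 1068.6, inward foreign direct investment in the manufacturing sector 917.4, foreign purchases of domestic corporate bonds 2168.6.)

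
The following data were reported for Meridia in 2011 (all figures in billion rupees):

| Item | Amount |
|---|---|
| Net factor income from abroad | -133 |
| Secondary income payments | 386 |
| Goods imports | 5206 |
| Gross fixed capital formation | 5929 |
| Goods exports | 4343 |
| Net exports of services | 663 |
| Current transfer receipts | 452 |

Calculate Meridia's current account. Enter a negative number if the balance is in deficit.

Goods balance = 4343 - 5206 = -863
Services balance = 663
Trade balance (goods + services) = -863 + 663 = -200
Net primary income = -133
Net secondary income = 452 - 386 = 66
Current account = -200 + (-133) + 66 = -267

-267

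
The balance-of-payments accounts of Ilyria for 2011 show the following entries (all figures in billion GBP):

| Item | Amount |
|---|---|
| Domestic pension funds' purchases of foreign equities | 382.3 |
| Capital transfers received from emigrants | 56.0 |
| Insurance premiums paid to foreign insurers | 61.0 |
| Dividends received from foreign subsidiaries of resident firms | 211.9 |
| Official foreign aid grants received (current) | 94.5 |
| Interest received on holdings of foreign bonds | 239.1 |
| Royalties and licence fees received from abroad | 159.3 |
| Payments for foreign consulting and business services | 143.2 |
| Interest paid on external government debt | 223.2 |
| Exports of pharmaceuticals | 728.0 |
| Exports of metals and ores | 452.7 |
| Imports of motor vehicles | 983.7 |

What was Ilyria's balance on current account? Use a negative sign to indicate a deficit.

474.4

Goods: 728.0 - 983.7 + 452.7 = 197.0
Services: 159.3 - 143.2 - 61.0 = -44.9
Primary income: 211.9 + 239.1 - 223.2 = 227.8
Secondary income: 94.5
Current account = 197.0 + (-44.9) + 227.8 + 94.5 = 474.4
(Excluded from the current account — financial account: domestic pension funds' purchases of foreign equities 382.3; capital account: capital transfers received from emigrants 56.0.)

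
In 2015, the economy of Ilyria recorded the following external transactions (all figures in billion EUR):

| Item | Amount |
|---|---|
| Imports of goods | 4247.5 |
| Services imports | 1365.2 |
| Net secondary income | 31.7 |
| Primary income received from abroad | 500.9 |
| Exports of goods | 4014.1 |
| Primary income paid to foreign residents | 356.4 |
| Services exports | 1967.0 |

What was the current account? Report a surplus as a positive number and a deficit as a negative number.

544.6

Goods balance = 4014.1 - 4247.5 = -233.4
Services balance = 1967.0 - 1365.2 = 601.8
Trade balance (goods + services) = -233.4 + 601.8 = 368.4
Net primary income = 500.9 - 356.4 = 144.5
Net secondary income = 31.7
Current account = 368.4 + 144.5 + 31.7 = 544.6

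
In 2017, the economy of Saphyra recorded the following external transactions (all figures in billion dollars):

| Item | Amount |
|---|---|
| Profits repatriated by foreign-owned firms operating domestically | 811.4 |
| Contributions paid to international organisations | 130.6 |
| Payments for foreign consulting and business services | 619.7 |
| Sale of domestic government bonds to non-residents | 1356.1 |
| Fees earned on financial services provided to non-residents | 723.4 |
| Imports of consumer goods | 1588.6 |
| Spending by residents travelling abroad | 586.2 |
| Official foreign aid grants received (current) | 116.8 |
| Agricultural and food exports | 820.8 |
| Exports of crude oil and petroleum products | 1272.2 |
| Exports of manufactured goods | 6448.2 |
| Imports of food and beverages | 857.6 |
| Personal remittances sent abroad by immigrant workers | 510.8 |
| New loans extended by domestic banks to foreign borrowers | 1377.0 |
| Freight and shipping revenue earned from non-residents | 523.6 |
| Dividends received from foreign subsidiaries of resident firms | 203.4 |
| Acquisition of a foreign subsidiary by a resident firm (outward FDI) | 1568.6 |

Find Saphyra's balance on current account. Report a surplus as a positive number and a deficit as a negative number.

Goods: 820.8 - 1588.6 - 857.6 + 6448.2 + 1272.2 = 6095.0
Services: -619.7 - 586.2 + 723.4 + 523.6 = 41.1
Primary income: 203.4 - 811.4 = -608.0
Secondary income: -130.6 + 116.8 - 510.8 = -524.6
Current account = 6095.0 + 41.1 + (-608.0) + (-524.6) = 5003.5
(Excluded from the current account — financial account: sale of domestic government bonds to non-residents 1356.1, new loans extended by domestic banks to foreign borrowers 1377.0, acquisition of a foreign subsidiary by a resident firm (outward FDI) 1568.6.)

5003.5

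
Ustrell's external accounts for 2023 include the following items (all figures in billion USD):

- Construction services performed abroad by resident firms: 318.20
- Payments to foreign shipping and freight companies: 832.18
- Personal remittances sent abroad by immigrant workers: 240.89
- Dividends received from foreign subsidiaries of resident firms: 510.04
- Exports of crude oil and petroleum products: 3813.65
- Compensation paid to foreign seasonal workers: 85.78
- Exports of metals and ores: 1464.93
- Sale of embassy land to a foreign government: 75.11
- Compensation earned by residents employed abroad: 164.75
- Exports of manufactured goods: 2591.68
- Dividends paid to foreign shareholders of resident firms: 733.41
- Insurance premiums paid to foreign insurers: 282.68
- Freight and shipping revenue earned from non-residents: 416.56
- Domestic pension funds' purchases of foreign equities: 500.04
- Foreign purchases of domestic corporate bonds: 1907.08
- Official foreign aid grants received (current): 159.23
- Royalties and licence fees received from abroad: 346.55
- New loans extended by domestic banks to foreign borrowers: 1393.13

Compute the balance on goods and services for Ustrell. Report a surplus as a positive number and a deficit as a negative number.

Goods: 3813.65 + 2591.68 + 1464.93 = 7870.26
Services: -832.18 + 346.55 - 282.68 + 416.56 + 318.20 = -33.55
Trade balance = 7870.26 + (-33.55) = 7836.71
(Excluded from the trade balance — secondary income: personal remittances sent abroad by immigrant workers 240.89, official foreign aid grants received (current) 159.23; primary income: dividends received from foreign subsidiaries of resident firms 510.04, compensation paid to foreign seasonal workers 85.78, compensation earned by residents employed abroad 164.75, dividends paid to foreign shareholders of resident firms 733.41; capital account: sale of embassy land to a foreign government 75.11; financial account: domestic pension funds' purchases of foreign equities 500.04, foreign purchases of domestic corporate bonds 1907.08, new loans extended by domestic banks to foreign borrowers 1393.13.)

7836.71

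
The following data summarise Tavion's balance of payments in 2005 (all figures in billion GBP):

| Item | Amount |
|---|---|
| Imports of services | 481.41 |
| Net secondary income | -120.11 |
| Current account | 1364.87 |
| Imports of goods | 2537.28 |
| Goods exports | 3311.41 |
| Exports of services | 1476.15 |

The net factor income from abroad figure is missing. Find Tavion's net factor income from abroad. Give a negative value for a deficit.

Current account = goods balance + services balance + net primary income + net secondary income
Sum of the known components = 1648.76
Net factor income from abroad = CA - (known components) = 1364.87 - 1648.76 = -283.89

-283.89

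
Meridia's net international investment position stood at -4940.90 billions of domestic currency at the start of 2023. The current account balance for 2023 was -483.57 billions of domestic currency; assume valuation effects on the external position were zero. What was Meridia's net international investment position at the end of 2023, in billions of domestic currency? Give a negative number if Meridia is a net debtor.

-5424.47

With no valuation effects, change in NIIP = current account = -483.57
End-of-year NIIP = -4940.90 + (-483.57) = -5424.47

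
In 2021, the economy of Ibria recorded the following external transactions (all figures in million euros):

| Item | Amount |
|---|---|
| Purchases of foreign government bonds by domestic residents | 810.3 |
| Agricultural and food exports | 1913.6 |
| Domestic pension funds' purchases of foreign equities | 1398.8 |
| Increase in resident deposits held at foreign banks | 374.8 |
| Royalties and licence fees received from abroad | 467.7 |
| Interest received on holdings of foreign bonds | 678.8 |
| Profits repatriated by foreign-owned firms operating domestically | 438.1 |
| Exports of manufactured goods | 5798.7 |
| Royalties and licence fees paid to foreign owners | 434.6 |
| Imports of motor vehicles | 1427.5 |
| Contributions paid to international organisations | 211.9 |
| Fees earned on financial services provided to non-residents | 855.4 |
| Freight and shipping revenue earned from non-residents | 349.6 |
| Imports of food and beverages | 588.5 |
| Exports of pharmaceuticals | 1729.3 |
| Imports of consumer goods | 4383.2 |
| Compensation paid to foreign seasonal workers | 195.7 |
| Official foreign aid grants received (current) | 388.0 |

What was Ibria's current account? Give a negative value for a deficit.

Goods: -4383.2 + 1729.3 + 5798.7 - 588.5 - 1427.5 + 1913.6 = 3042.4
Services: 855.4 + 349.6 - 434.6 + 467.7 = 1238.1
Primary income: -195.7 + 678.8 - 438.1 = 45.0
Secondary income: -211.9 + 388.0 = 176.1
Current account = 3042.4 + 1238.1 + 45.0 + 176.1 = 4501.6
(Excluded from the current account — financial account: purchases of foreign government bonds by domestic residents 810.3, domestic pension funds' purchases of foreign equities 1398.8, increase in resident deposits held at foreign banks 374.8.)

4501.6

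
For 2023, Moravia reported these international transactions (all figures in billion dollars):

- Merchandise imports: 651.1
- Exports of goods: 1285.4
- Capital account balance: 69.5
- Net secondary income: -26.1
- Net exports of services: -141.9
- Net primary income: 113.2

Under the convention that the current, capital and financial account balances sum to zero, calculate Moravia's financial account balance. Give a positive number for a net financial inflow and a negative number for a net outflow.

-649.0

Goods balance = 1285.4 - 651.1 = 634.3
Services balance = -141.9
Trade balance (goods + services) = 634.3 + (-141.9) = 492.4
Net primary income = 113.2
Net secondary income = -26.1
Current account = 492.4 + 113.2 + (-26.1) = 579.5
Financial account = -(579.5 + 69.5) = -649.0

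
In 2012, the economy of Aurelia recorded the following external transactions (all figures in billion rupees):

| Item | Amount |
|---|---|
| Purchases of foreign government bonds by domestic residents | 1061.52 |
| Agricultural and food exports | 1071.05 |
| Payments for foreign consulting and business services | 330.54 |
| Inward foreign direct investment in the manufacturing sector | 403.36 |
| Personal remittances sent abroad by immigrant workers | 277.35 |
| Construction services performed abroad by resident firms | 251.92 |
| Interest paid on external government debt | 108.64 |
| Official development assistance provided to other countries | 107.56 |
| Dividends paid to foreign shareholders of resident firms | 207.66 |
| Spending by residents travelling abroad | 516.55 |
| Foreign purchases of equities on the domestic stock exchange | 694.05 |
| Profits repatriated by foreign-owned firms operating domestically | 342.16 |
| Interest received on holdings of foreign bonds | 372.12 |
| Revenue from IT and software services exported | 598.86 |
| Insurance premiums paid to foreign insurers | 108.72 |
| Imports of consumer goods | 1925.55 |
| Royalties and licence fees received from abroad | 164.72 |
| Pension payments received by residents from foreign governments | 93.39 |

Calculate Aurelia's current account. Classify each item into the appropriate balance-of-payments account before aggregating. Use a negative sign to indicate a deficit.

-1372.67

Goods: -1925.55 + 1071.05 = -854.50
Services: -108.72 + 164.72 - 516.55 + 598.86 - 330.54 + 251.92 = 59.69
Primary income: -108.64 - 342.16 - 207.66 + 372.12 = -286.34
Secondary income: 93.39 - 107.56 - 277.35 = -291.52
Current account = (-854.50) + 59.69 + (-286.34) + (-291.52) = -1372.67
(Excluded from the current account — financial account: purchases of foreign government bonds by domestic residents 1061.52, inward foreign direct investment in the manufacturing sector 403.36, foreign purchases of equities on the domestic stock exchange 694.05.)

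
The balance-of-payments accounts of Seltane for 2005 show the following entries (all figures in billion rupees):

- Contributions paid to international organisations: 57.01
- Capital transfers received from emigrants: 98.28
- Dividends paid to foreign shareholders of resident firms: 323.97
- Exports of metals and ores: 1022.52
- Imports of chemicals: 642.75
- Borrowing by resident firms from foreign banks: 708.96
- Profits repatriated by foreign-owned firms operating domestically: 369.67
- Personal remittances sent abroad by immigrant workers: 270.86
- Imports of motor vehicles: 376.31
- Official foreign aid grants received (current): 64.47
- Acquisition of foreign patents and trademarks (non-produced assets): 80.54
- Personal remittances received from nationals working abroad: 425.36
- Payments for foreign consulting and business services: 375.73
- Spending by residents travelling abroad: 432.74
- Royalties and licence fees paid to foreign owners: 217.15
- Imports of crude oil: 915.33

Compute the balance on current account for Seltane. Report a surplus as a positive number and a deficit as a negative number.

Goods: -376.31 - 915.33 + 1022.52 - 642.75 = -911.87
Services: -432.74 - 375.73 - 217.15 = -1025.62
Primary income: -369.67 - 323.97 = -693.64
Secondary income: -270.86 + 64.47 + 425.36 - 57.01 = 161.96
Current account = (-911.87) + (-1025.62) + (-693.64) + 161.96 = -2469.17
(Excluded from the current account — capital account: capital transfers received from emigrants 98.28, acquisition of foreign patents and trademarks (non-produced assets) 80.54; financial account: borrowing by resident firms from foreign banks 708.96.)

-2469.17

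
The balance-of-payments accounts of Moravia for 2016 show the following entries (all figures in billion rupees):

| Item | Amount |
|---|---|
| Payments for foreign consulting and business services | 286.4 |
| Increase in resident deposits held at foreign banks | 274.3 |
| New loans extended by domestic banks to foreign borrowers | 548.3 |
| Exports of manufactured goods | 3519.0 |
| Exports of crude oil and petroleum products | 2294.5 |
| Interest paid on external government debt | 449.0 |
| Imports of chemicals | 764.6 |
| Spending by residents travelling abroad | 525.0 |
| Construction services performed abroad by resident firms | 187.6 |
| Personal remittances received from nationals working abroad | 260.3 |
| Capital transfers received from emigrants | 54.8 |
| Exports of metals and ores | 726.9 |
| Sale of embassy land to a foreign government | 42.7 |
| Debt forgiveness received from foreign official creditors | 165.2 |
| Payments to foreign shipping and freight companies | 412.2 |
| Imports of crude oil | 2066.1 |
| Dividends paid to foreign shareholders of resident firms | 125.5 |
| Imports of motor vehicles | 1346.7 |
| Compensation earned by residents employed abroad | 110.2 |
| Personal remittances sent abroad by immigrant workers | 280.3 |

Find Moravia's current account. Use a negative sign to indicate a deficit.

Goods: 726.9 + 2294.5 - 1346.7 - 764.6 + 3519.0 - 2066.1 = 2363.0
Services: -286.4 - 525.0 - 412.2 + 187.6 = -1036.0
Primary income: -125.5 + 110.2 - 449.0 = -464.3
Secondary income: -280.3 + 260.3 = -20.0
Current account = 2363.0 + (-1036.0) + (-464.3) + (-20.0) = 842.7
(Excluded from the current account — financial account: increase in resident deposits held at foreign banks 274.3, new loans extended by domestic banks to foreign borrowers 548.3; capital account: capital transfers received from emigrants 54.8, sale of embassy land to a foreign government 42.7, debt forgiveness received from foreign official creditors 165.2.)

842.7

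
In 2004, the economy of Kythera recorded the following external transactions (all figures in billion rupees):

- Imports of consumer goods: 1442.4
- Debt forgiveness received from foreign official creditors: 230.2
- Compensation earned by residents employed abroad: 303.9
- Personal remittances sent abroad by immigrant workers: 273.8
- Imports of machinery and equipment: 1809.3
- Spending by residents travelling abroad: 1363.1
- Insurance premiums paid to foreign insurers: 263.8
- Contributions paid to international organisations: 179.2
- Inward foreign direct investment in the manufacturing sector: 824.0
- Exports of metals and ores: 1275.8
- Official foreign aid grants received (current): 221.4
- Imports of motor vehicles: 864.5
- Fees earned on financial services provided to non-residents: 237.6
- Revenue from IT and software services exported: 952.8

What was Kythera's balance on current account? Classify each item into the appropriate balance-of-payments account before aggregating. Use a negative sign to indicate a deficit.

-3204.6

Goods: -1809.3 + 1275.8 - 864.5 - 1442.4 = -2840.4
Services: -1363.1 - 263.8 + 237.6 + 952.8 = -436.5
Primary income: 303.9
Secondary income: -273.8 + 221.4 - 179.2 = -231.6
Current account = (-2840.4) + (-436.5) + 303.9 + (-231.6) = -3204.6
(Excluded from the current account — capital account: debt forgiveness received from foreign official creditors 230.2; financial account: inward foreign direct investment in the manufacturing sector 824.0.)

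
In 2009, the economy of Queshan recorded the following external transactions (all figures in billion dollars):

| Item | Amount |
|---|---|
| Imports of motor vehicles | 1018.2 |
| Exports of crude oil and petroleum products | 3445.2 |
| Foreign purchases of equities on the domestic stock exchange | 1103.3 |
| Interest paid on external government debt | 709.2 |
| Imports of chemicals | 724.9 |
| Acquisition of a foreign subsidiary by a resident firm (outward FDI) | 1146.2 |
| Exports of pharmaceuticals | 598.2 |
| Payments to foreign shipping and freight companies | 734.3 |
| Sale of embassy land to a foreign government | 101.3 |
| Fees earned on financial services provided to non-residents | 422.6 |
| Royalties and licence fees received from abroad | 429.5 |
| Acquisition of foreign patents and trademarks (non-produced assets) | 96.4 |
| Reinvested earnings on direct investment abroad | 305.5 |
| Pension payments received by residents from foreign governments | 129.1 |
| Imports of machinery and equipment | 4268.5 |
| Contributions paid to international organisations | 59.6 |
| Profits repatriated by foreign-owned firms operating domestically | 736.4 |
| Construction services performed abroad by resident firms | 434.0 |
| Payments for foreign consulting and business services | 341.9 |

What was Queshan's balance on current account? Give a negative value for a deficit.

-2828.9

Goods: -4268.5 - 724.9 + 3445.2 - 1018.2 + 598.2 = -1968.2
Services: -341.9 - 734.3 + 429.5 + 434.0 + 422.6 = 209.9
Primary income: 305.5 - 709.2 - 736.4 = -1140.1
Secondary income: -59.6 + 129.1 = 69.5
Current account = (-1968.2) + 209.9 + (-1140.1) + 69.5 = -2828.9
(Excluded from the current account — financial account: foreign purchases of equities on the domestic stock exchange 1103.3, acquisition of a foreign subsidiary by a resident firm (outward FDI) 1146.2; capital account: sale of embassy land to a foreign government 101.3, acquisition of foreign patents and trademarks (non-produced assets) 96.4.)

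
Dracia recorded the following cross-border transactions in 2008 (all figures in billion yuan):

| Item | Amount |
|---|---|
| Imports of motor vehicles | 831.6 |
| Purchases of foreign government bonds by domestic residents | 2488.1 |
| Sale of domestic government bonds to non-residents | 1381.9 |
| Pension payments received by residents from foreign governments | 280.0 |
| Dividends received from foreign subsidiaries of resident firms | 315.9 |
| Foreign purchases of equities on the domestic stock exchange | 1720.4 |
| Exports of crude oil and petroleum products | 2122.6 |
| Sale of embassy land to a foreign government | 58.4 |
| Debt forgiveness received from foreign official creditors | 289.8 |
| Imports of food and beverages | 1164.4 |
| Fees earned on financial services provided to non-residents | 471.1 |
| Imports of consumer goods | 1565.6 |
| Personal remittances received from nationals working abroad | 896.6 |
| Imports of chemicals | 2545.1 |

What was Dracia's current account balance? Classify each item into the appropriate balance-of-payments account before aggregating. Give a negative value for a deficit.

Goods: -2545.1 - 831.6 - 1164.4 + 2122.6 - 1565.6 = -3984.1
Services: 471.1
Primary income: 315.9
Secondary income: 896.6 + 280.0 = 1176.6
Current account = (-3984.1) + 471.1 + 315.9 + 1176.6 = -2020.5
(Excluded from the current account — financial account: purchases of foreign government bonds by domestic residents 2488.1, sale of domestic government bonds to non-residents 1381.9, foreign purchases of equities on the domestic stock exchange 1720.4; capital account: sale of embassy land to a foreign government 58.4, debt forgiveness received from foreign official creditors 289.8.)

-2020.5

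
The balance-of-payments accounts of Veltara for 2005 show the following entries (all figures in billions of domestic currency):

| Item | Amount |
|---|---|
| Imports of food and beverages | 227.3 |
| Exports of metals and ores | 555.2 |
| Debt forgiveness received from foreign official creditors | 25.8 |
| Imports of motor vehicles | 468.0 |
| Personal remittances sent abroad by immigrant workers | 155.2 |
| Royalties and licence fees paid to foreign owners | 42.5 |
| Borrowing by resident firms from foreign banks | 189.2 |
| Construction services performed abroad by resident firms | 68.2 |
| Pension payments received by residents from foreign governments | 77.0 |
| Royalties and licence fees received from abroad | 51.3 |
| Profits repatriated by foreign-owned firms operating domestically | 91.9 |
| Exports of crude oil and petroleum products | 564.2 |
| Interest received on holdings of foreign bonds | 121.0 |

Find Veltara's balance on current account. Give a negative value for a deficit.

452.0

Goods: -468.0 - 227.3 + 555.2 + 564.2 = 424.1
Services: 51.3 + 68.2 - 42.5 = 77.0
Primary income: 121.0 - 91.9 = 29.1
Secondary income: 77.0 - 155.2 = -78.2
Current account = 424.1 + 77.0 + 29.1 + (-78.2) = 452.0
(Excluded from the current account — capital account: debt forgiveness received from foreign official creditors 25.8; financial account: borrowing by resident firms from foreign banks 189.2.)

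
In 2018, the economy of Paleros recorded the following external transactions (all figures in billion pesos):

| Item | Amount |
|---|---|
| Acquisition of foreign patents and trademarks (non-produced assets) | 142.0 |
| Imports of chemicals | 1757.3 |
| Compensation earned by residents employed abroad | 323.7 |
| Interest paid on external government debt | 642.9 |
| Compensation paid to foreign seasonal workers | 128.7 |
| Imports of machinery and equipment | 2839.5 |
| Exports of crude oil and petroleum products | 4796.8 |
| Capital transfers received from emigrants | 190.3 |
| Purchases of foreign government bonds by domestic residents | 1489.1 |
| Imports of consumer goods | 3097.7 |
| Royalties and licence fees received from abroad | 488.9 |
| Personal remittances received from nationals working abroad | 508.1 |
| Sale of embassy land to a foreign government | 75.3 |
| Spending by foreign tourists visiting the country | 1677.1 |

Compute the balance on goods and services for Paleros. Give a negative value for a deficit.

-731.7

Goods: -2839.5 - 1757.3 + 4796.8 - 3097.7 = -2897.7
Services: 1677.1 + 488.9 = 2166.0
Trade balance = -2897.7 + 2166.0 = -731.7
(Excluded from the trade balance — capital account: acquisition of foreign patents and trademarks (non-produced assets) 142.0, capital transfers received from emigrants 190.3, sale of embassy land to a foreign government 75.3; primary income: compensation earned by residents employed abroad 323.7, interest paid on external government debt 642.9, compensation paid to foreign seasonal workers 128.7; financial account: purchases of foreign government bonds by domestic residents 1489.1; secondary income: personal remittances received from nationals working abroad 508.1.)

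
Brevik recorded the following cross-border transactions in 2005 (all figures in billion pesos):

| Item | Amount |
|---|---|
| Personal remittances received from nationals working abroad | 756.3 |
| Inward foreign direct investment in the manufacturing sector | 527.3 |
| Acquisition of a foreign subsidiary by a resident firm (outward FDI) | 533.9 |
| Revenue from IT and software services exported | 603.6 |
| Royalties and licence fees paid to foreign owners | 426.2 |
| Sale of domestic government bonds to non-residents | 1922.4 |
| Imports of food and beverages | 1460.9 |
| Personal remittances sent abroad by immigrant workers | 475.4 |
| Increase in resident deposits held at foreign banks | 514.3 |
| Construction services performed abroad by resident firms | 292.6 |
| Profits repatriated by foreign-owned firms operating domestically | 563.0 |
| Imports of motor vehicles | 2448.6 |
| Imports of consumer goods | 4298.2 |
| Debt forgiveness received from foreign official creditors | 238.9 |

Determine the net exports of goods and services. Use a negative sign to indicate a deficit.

-7737.7

Goods: -1460.9 - 2448.6 - 4298.2 = -8207.7
Services: -426.2 + 603.6 + 292.6 = 470.0
Trade balance = -8207.7 + 470.0 = -7737.7
(Excluded from the trade balance — secondary income: personal remittances received from nationals working abroad 756.3, personal remittances sent abroad by immigrant workers 475.4; financial account: inward foreign direct investment in the manufacturing sector 527.3, acquisition of a foreign subsidiary by a resident firm (outward FDI) 533.9, sale of domestic government bonds to non-residents 1922.4, increase in resident deposits held at foreign banks 514.3; primary income: profits repatriated by foreign-owned firms operating domestically 563.0; capital account: debt forgiveness received from foreign official creditors 238.9.)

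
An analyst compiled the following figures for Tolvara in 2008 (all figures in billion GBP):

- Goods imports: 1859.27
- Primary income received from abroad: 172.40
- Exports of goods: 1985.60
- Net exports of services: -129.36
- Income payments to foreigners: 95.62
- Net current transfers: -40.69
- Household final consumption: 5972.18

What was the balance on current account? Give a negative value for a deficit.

33.06

Goods balance = 1985.60 - 1859.27 = 126.33
Services balance = -129.36
Trade balance (goods + services) = 126.33 + (-129.36) = -3.03
Net primary income = 172.40 - 95.62 = 76.78
Net secondary income = -40.69
Current account = -3.03 + 76.78 + (-40.69) = 33.06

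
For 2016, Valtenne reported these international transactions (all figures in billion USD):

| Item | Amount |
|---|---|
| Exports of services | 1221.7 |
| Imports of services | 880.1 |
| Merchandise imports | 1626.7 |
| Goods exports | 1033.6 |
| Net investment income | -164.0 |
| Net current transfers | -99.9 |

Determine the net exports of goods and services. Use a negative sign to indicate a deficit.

Goods balance = 1033.6 - 1626.7 = -593.1
Services balance = 1221.7 - 880.1 = 341.6
Trade balance (goods + services) = -593.1 + 341.6 = -251.5

-251.5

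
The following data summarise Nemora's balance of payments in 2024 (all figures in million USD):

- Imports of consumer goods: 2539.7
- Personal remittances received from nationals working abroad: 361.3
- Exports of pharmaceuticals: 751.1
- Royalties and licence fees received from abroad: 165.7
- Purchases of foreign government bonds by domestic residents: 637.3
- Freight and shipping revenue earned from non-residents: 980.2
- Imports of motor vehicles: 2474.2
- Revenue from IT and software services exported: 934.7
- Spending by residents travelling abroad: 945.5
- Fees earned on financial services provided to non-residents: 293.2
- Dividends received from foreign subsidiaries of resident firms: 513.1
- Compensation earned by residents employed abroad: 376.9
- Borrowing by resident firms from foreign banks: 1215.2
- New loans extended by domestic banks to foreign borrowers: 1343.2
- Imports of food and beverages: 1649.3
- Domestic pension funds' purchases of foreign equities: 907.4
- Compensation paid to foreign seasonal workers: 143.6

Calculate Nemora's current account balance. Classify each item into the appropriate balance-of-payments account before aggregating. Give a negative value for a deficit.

Goods: 751.1 - 2539.7 - 1649.3 - 2474.2 = -5912.1
Services: -945.5 + 934.7 + 165.7 + 293.2 + 980.2 = 1428.3
Primary income: -143.6 + 376.9 + 513.1 = 746.4
Secondary income: 361.3
Current account = (-5912.1) + 1428.3 + 746.4 + 361.3 = -3376.1
(Excluded from the current account — financial account: purchases of foreign government bonds by domestic residents 637.3, borrowing by resident firms from foreign banks 1215.2, new loans extended by domestic banks to foreign borrowers 1343.2, domestic pension funds' purchases of foreign equities 907.4.)

-3376.1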